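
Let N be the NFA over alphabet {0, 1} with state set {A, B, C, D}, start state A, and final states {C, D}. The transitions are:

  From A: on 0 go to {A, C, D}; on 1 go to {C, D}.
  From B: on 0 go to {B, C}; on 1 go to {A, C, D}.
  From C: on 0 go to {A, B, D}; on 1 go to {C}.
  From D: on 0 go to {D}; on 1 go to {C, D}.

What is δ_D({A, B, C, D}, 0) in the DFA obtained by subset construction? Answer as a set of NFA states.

{A, B, C, D}

δ(A,0) = {A, C, D}; δ(B,0) = {B, C}; δ(C,0) = {A, B, D}; δ(D,0) = {D}.
Union: {A, B, C, D}.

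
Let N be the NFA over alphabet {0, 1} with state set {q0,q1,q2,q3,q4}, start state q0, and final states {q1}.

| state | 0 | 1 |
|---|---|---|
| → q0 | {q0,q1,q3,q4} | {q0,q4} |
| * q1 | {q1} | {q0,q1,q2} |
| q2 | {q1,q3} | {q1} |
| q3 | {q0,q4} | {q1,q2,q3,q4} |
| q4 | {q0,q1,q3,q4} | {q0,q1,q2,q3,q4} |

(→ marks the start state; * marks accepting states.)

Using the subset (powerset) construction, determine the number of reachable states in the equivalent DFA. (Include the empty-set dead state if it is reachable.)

4

Start state of the DFA: {q0}.
{q0} --0--> {q0,q1,q3,q4}  [new]
{q0} --1--> {q0,q4}  [new]
{q0,q1,q3,q4} --0--> {q0,q1,q3,q4}  [seen]
{q0,q1,q3,q4} --1--> {q0,q1,q2,q3,q4}  [new]
{q0,q4} --0--> {q0,q1,q3,q4}  [seen]
{q0,q4} --1--> {q0,q1,q2,q3,q4}  [seen]
{q0,q1,q2,q3,q4} --0--> {q0,q1,q3,q4}  [seen]
{q0,q1,q2,q3,q4} --1--> {q0,q1,q2,q3,q4}  [seen]
Reachable DFA states: {q0}, {q0,q1,q3,q4}, {q0,q4}, {q0,q1,q2,q3,q4}.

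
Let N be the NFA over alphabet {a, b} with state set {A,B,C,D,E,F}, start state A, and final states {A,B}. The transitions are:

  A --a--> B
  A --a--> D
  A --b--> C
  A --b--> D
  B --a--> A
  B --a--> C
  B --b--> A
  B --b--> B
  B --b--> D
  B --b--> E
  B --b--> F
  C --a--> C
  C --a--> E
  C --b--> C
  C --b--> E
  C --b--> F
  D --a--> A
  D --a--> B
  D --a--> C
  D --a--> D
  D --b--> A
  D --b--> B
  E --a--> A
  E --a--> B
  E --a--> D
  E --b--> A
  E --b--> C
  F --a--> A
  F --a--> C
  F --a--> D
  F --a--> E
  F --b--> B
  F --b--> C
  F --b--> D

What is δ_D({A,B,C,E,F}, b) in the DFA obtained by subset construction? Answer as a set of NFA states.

{A,B,C,D,E,F}

δ(A,b) = {C,D}; δ(B,b) = {A,B,D,E,F}; δ(C,b) = {C,E,F}; δ(E,b) = {A,C}; δ(F,b) = {B,C,D}.
Union: {A,B,C,D,E,F}.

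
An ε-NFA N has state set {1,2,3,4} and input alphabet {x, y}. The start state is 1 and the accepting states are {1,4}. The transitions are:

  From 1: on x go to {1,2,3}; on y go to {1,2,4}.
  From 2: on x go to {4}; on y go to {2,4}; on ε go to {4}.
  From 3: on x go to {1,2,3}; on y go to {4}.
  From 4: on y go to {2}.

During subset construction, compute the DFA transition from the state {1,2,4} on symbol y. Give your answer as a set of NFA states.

δ(1,y) = {1,2,4}; δ(2,y) = {2,4}; δ(4,y) = {2}.
Union: {1,2,4}.

{1,2,4}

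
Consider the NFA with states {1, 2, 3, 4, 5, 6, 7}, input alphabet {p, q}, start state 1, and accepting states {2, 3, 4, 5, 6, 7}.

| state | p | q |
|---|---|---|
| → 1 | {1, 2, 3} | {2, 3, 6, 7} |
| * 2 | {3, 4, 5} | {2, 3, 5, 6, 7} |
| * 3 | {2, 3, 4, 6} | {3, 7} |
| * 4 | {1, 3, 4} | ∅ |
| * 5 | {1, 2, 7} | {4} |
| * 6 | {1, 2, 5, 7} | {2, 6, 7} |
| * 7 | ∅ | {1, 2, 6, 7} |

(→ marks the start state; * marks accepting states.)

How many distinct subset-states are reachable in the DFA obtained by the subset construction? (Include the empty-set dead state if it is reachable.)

Start state of the DFA: {1}.
{1} --p--> {1, 2, 3}  [new]
{1} --q--> {2, 3, 6, 7}  [new]
{1, 2, 3} --p--> {1, 2, 3, 4, 5, 6}  [new]
{1, 2, 3} --q--> {2, 3, 5, 6, 7}  [new]
{2, 3, 6, 7} --p--> {1, 2, 3, 4, 5, 6, 7}  [new]
{2, 3, 6, 7} --q--> {1, 2, 3, 5, 6, 7}  [new]
{1, 2, 3, 4, 5, 6} --p--> {1, 2, 3, 4, 5, 6, 7}  [seen]
{1, 2, 3, 4, 5, 6} --q--> {2, 3, 4, 5, 6, 7}  [new]
{2, 3, 5, 6, 7} --p--> {1, 2, 3, 4, 5, 6, 7}  [seen]
{2, 3, 5, 6, 7} --q--> {1, 2, 3, 4, 5, 6, 7}  [seen]
{1, 2, 3, 4, 5, 6, 7} --p--> {1, 2, 3, 4, 5, 6, 7}  [seen]
{1, 2, 3, 4, 5, 6, 7} --q--> {1, 2, 3, 4, 5, 6, 7}  [seen]
{1, 2, 3, 5, 6, 7} --p--> {1, 2, 3, 4, 5, 6, 7}  [seen]
{1, 2, 3, 5, 6, 7} --q--> {1, 2, 3, 4, 5, 6, 7}  [seen]
{2, 3, 4, 5, 6, 7} --p--> {1, 2, 3, 4, 5, 6, 7}  [seen]
{2, 3, 4, 5, 6, 7} --q--> {1, 2, 3, 4, 5, 6, 7}  [seen]
Reachable DFA states: {1}, {1, 2, 3}, {2, 3, 6, 7}, {1, 2, 3, 4, 5, 6}, {2, 3, 5, 6, 7}, {1, 2, 3, 4, 5, 6, 7}, {1, 2, 3, 5, 6, 7}, {2, 3, 4, 5, 6, 7}.

8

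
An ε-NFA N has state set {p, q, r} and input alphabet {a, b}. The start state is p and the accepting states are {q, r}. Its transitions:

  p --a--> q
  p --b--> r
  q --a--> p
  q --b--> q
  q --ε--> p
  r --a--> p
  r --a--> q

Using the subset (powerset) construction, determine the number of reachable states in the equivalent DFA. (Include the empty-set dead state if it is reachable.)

5

Start state of the DFA: {p} (ε-closure of the NFA start).
{p} --a--> {p, q}  [new]
{p} --b--> {r}  [new]
{p, q} --a--> {p, q}  [seen]
{p, q} --b--> {p, q, r}  [new]
{r} --a--> {p, q}  [seen]
{r} --b--> ∅  [new]
{p, q, r} --a--> {p, q}  [seen]
{p, q, r} --b--> {p, q, r}  [seen]
∅ --a--> ∅  [seen]
∅ --b--> ∅  [seen]
Reachable DFA states: {p}, {p, q}, {r}, {p, q, r}, ∅.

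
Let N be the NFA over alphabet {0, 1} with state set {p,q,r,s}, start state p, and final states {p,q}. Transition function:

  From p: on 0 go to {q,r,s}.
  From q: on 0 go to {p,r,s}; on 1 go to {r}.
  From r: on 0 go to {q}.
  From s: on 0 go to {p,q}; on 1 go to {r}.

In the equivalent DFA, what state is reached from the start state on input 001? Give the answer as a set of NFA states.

{r}

Start: {p}.
δ(p,0) = {q,r,s}.
Union: {q,r,s}.
After 0: {q,r,s}.
δ(q,0) = {p,r,s}; δ(r,0) = {q}; δ(s,0) = {p,q}.
Union: {p,q,r,s}.
After 0: {p,q,r,s}.
δ(p,1) = ∅; δ(q,1) = {r}; δ(r,1) = ∅; δ(s,1) = {r}.
Union: {r}.
After 1: {r}.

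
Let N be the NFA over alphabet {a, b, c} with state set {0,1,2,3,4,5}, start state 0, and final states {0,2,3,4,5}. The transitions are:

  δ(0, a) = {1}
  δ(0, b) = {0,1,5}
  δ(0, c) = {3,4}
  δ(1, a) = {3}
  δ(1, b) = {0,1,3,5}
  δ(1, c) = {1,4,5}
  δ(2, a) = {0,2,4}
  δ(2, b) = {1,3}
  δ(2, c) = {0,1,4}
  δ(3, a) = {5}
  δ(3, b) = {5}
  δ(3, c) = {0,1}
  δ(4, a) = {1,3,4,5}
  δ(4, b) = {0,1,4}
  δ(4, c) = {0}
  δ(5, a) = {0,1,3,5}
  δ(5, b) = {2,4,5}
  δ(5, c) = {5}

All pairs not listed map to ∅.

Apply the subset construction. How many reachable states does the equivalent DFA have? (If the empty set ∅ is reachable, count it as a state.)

16

Start state of the DFA: {0}.
{0} --a--> {1}  [new]
{0} --b--> {0,1,5}  [new]
{0} --c--> {3,4}  [new]
{1} --a--> {3}  [new]
{1} --b--> {0,1,3,5}  [new]
{1} --c--> {1,4,5}  [new]
{0,1,5} --a--> {0,1,3,5}  [seen]
{0,1,5} --b--> {0,1,2,3,4,5}  [new]
{0,1,5} --c--> {1,3,4,5}  [new]
{3,4} --a--> {1,3,4,5}  [seen]
{3,4} --b--> {0,1,4,5}  [new]
{3,4} --c--> {0,1}  [new]
{3} --a--> {5}  [new]
{3} --b--> {5}  [seen]
{3} --c--> {0,1}  [seen]
{0,1,3,5} --a--> {0,1,3,5}  [seen]
{0,1,3,5} --b--> {0,1,2,3,4,5}  [seen]
{0,1,3,5} --c--> {0,1,3,4,5}  [new]
{1,4,5} --a--> {0,1,3,4,5}  [seen]
{1,4,5} --b--> {0,1,2,3,4,5}  [seen]
{1,4,5} --c--> {0,1,4,5}  [seen]
{0,1,2,3,4,5} --a--> {0,1,2,3,4,5}  [seen]
{0,1,2,3,4,5} --b--> {0,1,2,3,4,5}  [seen]
{0,1,2,3,4,5} --c--> {0,1,3,4,5}  [seen]
{1,3,4,5} --a--> {0,1,3,4,5}  [seen]
{1,3,4,5} --b--> {0,1,2,3,4,5}  [seen]
{1,3,4,5} --c--> {0,1,4,5}  [seen]
{0,1,4,5} --a--> {0,1,3,4,5}  [seen]
{0,1,4,5} --b--> {0,1,2,3,4,5}  [seen]
{0,1,4,5} --c--> {0,1,3,4,5}  [seen]
{0,1} --a--> {1,3}  [new]
{0,1} --b--> {0,1,3,5}  [seen]
{0,1} --c--> {1,3,4,5}  [seen]
{5} --a--> {0,1,3,5}  [seen]
{5} --b--> {2,4,5}  [new]
{5} --c--> {5}  [seen]
{0,1,3,4,5} --a--> {0,1,3,4,5}  [seen]
{0,1,3,4,5} --b--> {0,1,2,3,4,5}  [seen]
{0,1,3,4,5} --c--> {0,1,3,4,5}  [seen]
{1,3} --a--> {3,5}  [new]
{1,3} --b--> {0,1,3,5}  [seen]
{1,3} --c--> {0,1,4,5}  [seen]
{2,4,5} --a--> {0,1,2,3,4,5}  [seen]
{2,4,5} --b--> {0,1,2,3,4,5}  [seen]
{2,4,5} --c--> {0,1,4,5}  [seen]
{3,5} --a--> {0,1,3,5}  [seen]
{3,5} --b--> {2,4,5}  [seen]
{3,5} --c--> {0,1,5}  [seen]
Reachable DFA states: {0}, {1}, {0,1,5}, {3,4}, {3}, {0,1,3,5}, {1,4,5}, {0,1,2,3,4,5}, {1,3,4,5}, {0,1,4,5}, {0,1}, {5}, {0,1,3,4,5}, {1,3}, {2,4,5}, {3,5}.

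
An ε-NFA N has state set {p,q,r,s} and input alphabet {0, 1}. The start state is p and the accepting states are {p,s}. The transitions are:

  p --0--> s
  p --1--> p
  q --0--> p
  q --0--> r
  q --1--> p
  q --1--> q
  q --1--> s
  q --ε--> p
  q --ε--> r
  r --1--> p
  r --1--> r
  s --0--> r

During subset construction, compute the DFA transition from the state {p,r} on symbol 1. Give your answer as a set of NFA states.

{p,r}

δ(p,1) = {p}; δ(r,1) = {p,r}.
Union: {p,r}.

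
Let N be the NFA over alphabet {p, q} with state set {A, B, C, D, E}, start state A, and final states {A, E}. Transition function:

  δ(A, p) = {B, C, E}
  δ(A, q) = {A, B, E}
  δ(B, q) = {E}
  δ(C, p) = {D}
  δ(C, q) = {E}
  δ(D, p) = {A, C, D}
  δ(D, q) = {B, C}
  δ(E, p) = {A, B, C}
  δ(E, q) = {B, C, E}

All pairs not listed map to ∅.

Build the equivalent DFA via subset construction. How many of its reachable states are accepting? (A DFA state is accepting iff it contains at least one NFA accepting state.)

6

Start state of the DFA: {A}.
{A} --p--> {B, C, E}  [new]
{A} --q--> {A, B, E}  [new]
{B, C, E} --p--> {A, B, C, D}  [new]
{B, C, E} --q--> {B, C, E}  [seen]
{A, B, E} --p--> {A, B, C, E}  [new]
{A, B, E} --q--> {A, B, C, E}  [seen]
{A, B, C, D} --p--> {A, B, C, D, E}  [new]
{A, B, C, D} --q--> {A, B, C, E}  [seen]
{A, B, C, E} --p--> {A, B, C, D, E}  [seen]
{A, B, C, E} --q--> {A, B, C, E}  [seen]
{A, B, C, D, E} --p--> {A, B, C, D, E}  [seen]
{A, B, C, D, E} --q--> {A, B, C, E}  [seen]
Reachable DFA states: {A}, {B, C, E}, {A, B, E}, {A, B, C, D}, {A, B, C, E}, {A, B, C, D, E}.
Accepting DFA states (contain an NFA accepting state): {A}, {B, C, E}, {A, B, E}, {A, B, C, D}, {A, B, C, E}, {A, B, C, D, E}.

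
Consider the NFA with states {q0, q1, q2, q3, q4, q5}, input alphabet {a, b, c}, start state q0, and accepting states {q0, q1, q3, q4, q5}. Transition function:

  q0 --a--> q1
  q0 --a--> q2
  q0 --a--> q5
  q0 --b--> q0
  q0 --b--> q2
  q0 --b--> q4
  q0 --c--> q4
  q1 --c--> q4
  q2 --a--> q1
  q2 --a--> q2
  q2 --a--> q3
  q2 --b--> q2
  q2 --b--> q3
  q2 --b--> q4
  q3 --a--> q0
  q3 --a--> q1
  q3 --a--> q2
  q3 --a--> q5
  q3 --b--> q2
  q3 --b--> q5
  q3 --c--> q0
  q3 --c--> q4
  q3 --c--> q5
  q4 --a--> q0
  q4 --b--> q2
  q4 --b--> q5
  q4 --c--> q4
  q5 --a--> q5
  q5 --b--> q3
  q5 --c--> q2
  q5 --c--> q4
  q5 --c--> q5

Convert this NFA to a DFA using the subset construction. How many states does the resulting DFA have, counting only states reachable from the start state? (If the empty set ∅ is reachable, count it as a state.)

Start state of the DFA: {q0}.
{q0} --a--> {q1, q2, q5}  [new]
{q0} --b--> {q0, q2, q4}  [new]
{q0} --c--> {q4}  [new]
{q1, q2, q5} --a--> {q1, q2, q3, q5}  [new]
{q1, q2, q5} --b--> {q2, q3, q4}  [new]
{q1, q2, q5} --c--> {q2, q4, q5}  [new]
{q0, q2, q4} --a--> {q0, q1, q2, q3, q5}  [new]
{q0, q2, q4} --b--> {q0, q2, q3, q4, q5}  [new]
{q0, q2, q4} --c--> {q4}  [seen]
{q4} --a--> {q0}  [seen]
{q4} --b--> {q2, q5}  [new]
{q4} --c--> {q4}  [seen]
{q1, q2, q3, q5} --a--> {q0, q1, q2, q3, q5}  [seen]
{q1, q2, q3, q5} --b--> {q2, q3, q4, q5}  [new]
{q1, q2, q3, q5} --c--> {q0, q2, q4, q5}  [new]
{q2, q3, q4} --a--> {q0, q1, q2, q3, q5}  [seen]
{q2, q3, q4} --b--> {q2, q3, q4, q5}  [seen]
{q2, q3, q4} --c--> {q0, q4, q5}  [new]
{q2, q4, q5} --a--> {q0, q1, q2, q3, q5}  [seen]
{q2, q4, q5} --b--> {q2, q3, q4, q5}  [seen]
{q2, q4, q5} --c--> {q2, q4, q5}  [seen]
{q0, q1, q2, q3, q5} --a--> {q0, q1, q2, q3, q5}  [seen]
{q0, q1, q2, q3, q5} --b--> {q0, q2, q3, q4, q5}  [seen]
{q0, q1, q2, q3, q5} --c--> {q0, q2, q4, q5}  [seen]
{q0, q2, q3, q4, q5} --a--> {q0, q1, q2, q3, q5}  [seen]
{q0, q2, q3, q4, q5} --b--> {q0, q2, q3, q4, q5}  [seen]
{q0, q2, q3, q4, q5} --c--> {q0, q2, q4, q5}  [seen]
{q2, q5} --a--> {q1, q2, q3, q5}  [seen]
{q2, q5} --b--> {q2, q3, q4}  [seen]
{q2, q5} --c--> {q2, q4, q5}  [seen]
{q2, q3, q4, q5} --a--> {q0, q1, q2, q3, q5}  [seen]
{q2, q3, q4, q5} --b--> {q2, q3, q4, q5}  [seen]
{q2, q3, q4, q5} --c--> {q0, q2, q4, q5}  [seen]
{q0, q2, q4, q5} --a--> {q0, q1, q2, q3, q5}  [seen]
{q0, q2, q4, q5} --b--> {q0, q2, q3, q4, q5}  [seen]
{q0, q2, q4, q5} --c--> {q2, q4, q5}  [seen]
{q0, q4, q5} --a--> {q0, q1, q2, q5}  [new]
{q0, q4, q5} --b--> {q0, q2, q3, q4, q5}  [seen]
{q0, q4, q5} --c--> {q2, q4, q5}  [seen]
{q0, q1, q2, q5} --a--> {q1, q2, q3, q5}  [seen]
{q0, q1, q2, q5} --b--> {q0, q2, q3, q4}  [new]
{q0, q1, q2, q5} --c--> {q2, q4, q5}  [seen]
{q0, q2, q3, q4} --a--> {q0, q1, q2, q3, q5}  [seen]
{q0, q2, q3, q4} --b--> {q0, q2, q3, q4, q5}  [seen]
{q0, q2, q3, q4} --c--> {q0, q4, q5}  [seen]
Reachable DFA states: {q0}, {q1, q2, q5}, {q0, q2, q4}, {q4}, {q1, q2, q3, q5}, {q2, q3, q4}, {q2, q4, q5}, {q0, q1, q2, q3, q5}, {q0, q2, q3, q4, q5}, {q2, q5}, {q2, q3, q4, q5}, {q0, q2, q4, q5}, {q0, q4, q5}, {q0, q1, q2, q5}, {q0, q2, q3, q4}.

15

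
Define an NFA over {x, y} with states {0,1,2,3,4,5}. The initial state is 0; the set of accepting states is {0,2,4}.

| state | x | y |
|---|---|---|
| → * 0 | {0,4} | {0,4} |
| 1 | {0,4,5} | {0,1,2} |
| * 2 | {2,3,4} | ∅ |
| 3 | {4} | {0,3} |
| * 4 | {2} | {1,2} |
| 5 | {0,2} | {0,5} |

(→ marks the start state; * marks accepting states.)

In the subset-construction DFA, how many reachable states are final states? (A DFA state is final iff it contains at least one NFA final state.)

8

Start state of the DFA: {0}.
{0} --x--> {0,4}  [new]
{0} --y--> {0,4}  [seen]
{0,4} --x--> {0,2,4}  [new]
{0,4} --y--> {0,1,2,4}  [new]
{0,2,4} --x--> {0,2,3,4}  [new]
{0,2,4} --y--> {0,1,2,4}  [seen]
{0,1,2,4} --x--> {0,2,3,4,5}  [new]
{0,1,2,4} --y--> {0,1,2,4}  [seen]
{0,2,3,4} --x--> {0,2,3,4}  [seen]
{0,2,3,4} --y--> {0,1,2,3,4}  [new]
{0,2,3,4,5} --x--> {0,2,3,4}  [seen]
{0,2,3,4,5} --y--> {0,1,2,3,4,5}  [new]
{0,1,2,3,4} --x--> {0,2,3,4,5}  [seen]
{0,1,2,3,4} --y--> {0,1,2,3,4}  [seen]
{0,1,2,3,4,5} --x--> {0,2,3,4,5}  [seen]
{0,1,2,3,4,5} --y--> {0,1,2,3,4,5}  [seen]
Reachable DFA states: {0}, {0,4}, {0,2,4}, {0,1,2,4}, {0,2,3,4}, {0,2,3,4,5}, {0,1,2,3,4}, {0,1,2,3,4,5}.
Accepting DFA states (contain an NFA accepting state): {0}, {0,4}, {0,2,4}, {0,1,2,4}, {0,2,3,4}, {0,2,3,4,5}, {0,1,2,3,4}, {0,1,2,3,4,5}.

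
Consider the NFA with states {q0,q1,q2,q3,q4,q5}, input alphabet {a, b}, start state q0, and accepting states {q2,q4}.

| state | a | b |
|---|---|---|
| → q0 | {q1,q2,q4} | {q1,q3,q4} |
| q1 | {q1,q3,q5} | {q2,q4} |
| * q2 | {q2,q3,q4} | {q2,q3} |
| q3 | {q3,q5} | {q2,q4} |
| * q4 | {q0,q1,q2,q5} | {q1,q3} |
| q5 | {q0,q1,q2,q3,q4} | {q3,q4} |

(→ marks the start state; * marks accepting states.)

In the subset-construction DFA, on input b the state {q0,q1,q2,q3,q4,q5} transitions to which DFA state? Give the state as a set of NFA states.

δ(q0,b) = {q1,q3,q4}; δ(q1,b) = {q2,q4}; δ(q2,b) = {q2,q3}; δ(q3,b) = {q2,q4}; δ(q4,b) = {q1,q3}; δ(q5,b) = {q3,q4}.
Union: {q1,q2,q3,q4}.

{q1,q2,q3,q4}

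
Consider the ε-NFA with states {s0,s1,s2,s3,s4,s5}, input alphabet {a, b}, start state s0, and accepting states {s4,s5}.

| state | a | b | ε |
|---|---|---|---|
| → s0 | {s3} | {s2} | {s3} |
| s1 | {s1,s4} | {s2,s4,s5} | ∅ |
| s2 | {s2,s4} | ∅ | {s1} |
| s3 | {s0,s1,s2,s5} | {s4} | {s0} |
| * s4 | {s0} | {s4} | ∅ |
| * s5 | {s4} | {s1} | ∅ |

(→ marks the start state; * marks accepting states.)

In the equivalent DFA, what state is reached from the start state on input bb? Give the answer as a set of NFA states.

{s1,s2,s4,s5}

Start: {s0,s3}.
δ(s0,b) = {s2}; δ(s3,b) = {s4}.
Union: {s2,s4}.
ε-closure gives {s1,s2,s4}.
After b: {s1,s2,s4}.
δ(s1,b) = {s2,s4,s5}; δ(s2,b) = ∅; δ(s4,b) = {s4}.
Union: {s2,s4,s5}.
ε-closure gives {s1,s2,s4,s5}.
After b: {s1,s2,s4,s5}.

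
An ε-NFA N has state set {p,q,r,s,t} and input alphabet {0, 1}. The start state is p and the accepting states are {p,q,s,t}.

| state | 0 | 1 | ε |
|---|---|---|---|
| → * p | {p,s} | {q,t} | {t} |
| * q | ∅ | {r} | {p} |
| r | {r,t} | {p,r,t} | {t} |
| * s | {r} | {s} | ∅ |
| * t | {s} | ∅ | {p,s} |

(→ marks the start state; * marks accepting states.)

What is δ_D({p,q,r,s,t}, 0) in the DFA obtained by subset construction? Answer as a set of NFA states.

{p,r,s,t}

δ(p,0) = {p,s}; δ(q,0) = ∅; δ(r,0) = {r,t}; δ(s,0) = {r}; δ(t,0) = {s}.
Union: {p,r,s,t}.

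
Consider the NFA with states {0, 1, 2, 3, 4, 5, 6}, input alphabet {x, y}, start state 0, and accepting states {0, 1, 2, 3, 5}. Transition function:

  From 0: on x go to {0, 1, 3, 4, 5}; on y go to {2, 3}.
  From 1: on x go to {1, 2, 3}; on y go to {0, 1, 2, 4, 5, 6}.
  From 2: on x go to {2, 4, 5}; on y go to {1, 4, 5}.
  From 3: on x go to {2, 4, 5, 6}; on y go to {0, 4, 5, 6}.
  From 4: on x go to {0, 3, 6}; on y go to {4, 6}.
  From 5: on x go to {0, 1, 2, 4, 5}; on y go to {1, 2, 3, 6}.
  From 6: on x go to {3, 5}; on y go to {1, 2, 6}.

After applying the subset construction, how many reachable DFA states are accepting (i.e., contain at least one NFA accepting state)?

7

Start state of the DFA: {0}.
{0} --x--> {0, 1, 3, 4, 5}  [new]
{0} --y--> {2, 3}  [new]
{0, 1, 3, 4, 5} --x--> {0, 1, 2, 3, 4, 5, 6}  [new]
{0, 1, 3, 4, 5} --y--> {0, 1, 2, 3, 4, 5, 6}  [seen]
{2, 3} --x--> {2, 4, 5, 6}  [new]
{2, 3} --y--> {0, 1, 4, 5, 6}  [new]
{0, 1, 2, 3, 4, 5, 6} --x--> {0, 1, 2, 3, 4, 5, 6}  [seen]
{0, 1, 2, 3, 4, 5, 6} --y--> {0, 1, 2, 3, 4, 5, 6}  [seen]
{2, 4, 5, 6} --x--> {0, 1, 2, 3, 4, 5, 6}  [seen]
{2, 4, 5, 6} --y--> {1, 2, 3, 4, 5, 6}  [new]
{0, 1, 4, 5, 6} --x--> {0, 1, 2, 3, 4, 5, 6}  [seen]
{0, 1, 4, 5, 6} --y--> {0, 1, 2, 3, 4, 5, 6}  [seen]
{1, 2, 3, 4, 5, 6} --x--> {0, 1, 2, 3, 4, 5, 6}  [seen]
{1, 2, 3, 4, 5, 6} --y--> {0, 1, 2, 3, 4, 5, 6}  [seen]
Reachable DFA states: {0}, {0, 1, 3, 4, 5}, {2, 3}, {0, 1, 2, 3, 4, 5, 6}, {2, 4, 5, 6}, {0, 1, 4, 5, 6}, {1, 2, 3, 4, 5, 6}.
Accepting DFA states (contain an NFA accepting state): {0}, {0, 1, 3, 4, 5}, {2, 3}, {0, 1, 2, 3, 4, 5, 6}, {2, 4, 5, 6}, {0, 1, 4, 5, 6}, {1, 2, 3, 4, 5, 6}.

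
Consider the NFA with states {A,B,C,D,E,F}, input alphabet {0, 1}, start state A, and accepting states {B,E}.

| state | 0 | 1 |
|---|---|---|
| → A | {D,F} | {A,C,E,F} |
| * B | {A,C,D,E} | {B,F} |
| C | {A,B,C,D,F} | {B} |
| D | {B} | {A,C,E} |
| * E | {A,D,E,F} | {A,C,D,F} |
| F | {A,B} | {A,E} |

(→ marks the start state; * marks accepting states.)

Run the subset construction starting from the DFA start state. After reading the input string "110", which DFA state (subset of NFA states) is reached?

{A,B,C,D,E,F}

Start: {A}.
δ(A,1) = {A,C,E,F}.
Union: {A,C,E,F}.
After 1: {A,C,E,F}.
δ(A,1) = {A,C,E,F}; δ(C,1) = {B}; δ(E,1) = {A,C,D,F}; δ(F,1) = {A,E}.
Union: {A,B,C,D,E,F}.
After 1: {A,B,C,D,E,F}.
δ(A,0) = {D,F}; δ(B,0) = {A,C,D,E}; δ(C,0) = {A,B,C,D,F}; δ(D,0) = {B}; δ(E,0) = {A,D,E,F}; δ(F,0) = {A,B}.
Union: {A,B,C,D,E,F}.
After 0: {A,B,C,D,E,F}.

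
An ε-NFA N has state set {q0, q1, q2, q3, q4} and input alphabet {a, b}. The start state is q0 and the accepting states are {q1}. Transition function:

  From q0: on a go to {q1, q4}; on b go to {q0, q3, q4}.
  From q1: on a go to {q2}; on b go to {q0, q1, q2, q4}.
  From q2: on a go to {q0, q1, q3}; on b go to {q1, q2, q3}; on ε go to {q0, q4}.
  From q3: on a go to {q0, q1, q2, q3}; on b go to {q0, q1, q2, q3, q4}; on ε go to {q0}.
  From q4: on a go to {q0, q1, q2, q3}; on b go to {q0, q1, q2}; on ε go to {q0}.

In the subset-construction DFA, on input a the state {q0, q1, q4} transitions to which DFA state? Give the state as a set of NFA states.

δ(q0,a) = {q1, q4}; δ(q1,a) = {q2}; δ(q4,a) = {q0, q1, q2, q3}.
Union: {q0, q1, q2, q3, q4}.

{q0, q1, q2, q3, q4}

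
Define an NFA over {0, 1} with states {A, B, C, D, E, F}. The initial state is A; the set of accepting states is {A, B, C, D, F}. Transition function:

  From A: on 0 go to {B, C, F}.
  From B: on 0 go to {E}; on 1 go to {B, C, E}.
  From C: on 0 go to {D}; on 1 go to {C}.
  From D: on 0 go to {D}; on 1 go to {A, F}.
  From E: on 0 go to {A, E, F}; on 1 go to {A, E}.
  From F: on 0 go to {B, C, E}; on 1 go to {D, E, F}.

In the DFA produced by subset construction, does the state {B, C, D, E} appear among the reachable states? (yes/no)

Start state of the DFA: {A}.
{A} --0--> {B, C, F}  [new]
{A} --1--> ∅  [new]
{B, C, F} --0--> {B, C, D, E}  [new]
{B, C, F} --1--> {B, C, D, E, F}  [new]
∅ --0--> ∅  [seen]
∅ --1--> ∅  [seen]
{B, C, D, E} --0--> {A, D, E, F}  [new]
{B, C, D, E} --1--> {A, B, C, E, F}  [new]
{B, C, D, E, F} --0--> {A, B, C, D, E, F}  [new]
{B, C, D, E, F} --1--> {A, B, C, D, E, F}  [seen]
{A, D, E, F} --0--> {A, B, C, D, E, F}  [seen]
{A, D, E, F} --1--> {A, D, E, F}  [seen]
{A, B, C, E, F} --0--> {A, B, C, D, E, F}  [seen]
{A, B, C, E, F} --1--> {A, B, C, D, E, F}  [seen]
{A, B, C, D, E, F} --0--> {A, B, C, D, E, F}  [seen]
{A, B, C, D, E, F} --1--> {A, B, C, D, E, F}  [seen]
Reachable DFA states: {A}, {B, C, F}, ∅, {B, C, D, E}, {B, C, D, E, F}, {A, D, E, F}, {A, B, C, E, F}, {A, B, C, D, E, F}.
{B, C, D, E} is among them.

yes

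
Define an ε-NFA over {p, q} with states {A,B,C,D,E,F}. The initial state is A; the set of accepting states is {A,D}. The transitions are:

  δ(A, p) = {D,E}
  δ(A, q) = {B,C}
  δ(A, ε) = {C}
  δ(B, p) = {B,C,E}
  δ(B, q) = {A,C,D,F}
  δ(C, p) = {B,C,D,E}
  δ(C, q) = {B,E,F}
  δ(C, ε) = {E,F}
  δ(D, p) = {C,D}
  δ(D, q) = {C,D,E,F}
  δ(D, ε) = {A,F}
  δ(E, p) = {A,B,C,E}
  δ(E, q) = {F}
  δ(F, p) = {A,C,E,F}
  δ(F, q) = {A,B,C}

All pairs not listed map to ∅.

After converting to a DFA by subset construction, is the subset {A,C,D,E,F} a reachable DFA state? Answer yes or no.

no

Start state of the DFA: {A,C,E,F} (ε-closure of the NFA start).
{A,C,E,F} --p--> {A,B,C,D,E,F}  [new]
{A,C,E,F} --q--> {A,B,C,E,F}  [new]
{A,B,C,D,E,F} --p--> {A,B,C,D,E,F}  [seen]
{A,B,C,D,E,F} --q--> {A,B,C,D,E,F}  [seen]
{A,B,C,E,F} --p--> {A,B,C,D,E,F}  [seen]
{A,B,C,E,F} --q--> {A,B,C,D,E,F}  [seen]
Reachable DFA states: {A,C,E,F}, {A,B,C,D,E,F}, {A,B,C,E,F}.
{A,C,D,E,F} is not among them.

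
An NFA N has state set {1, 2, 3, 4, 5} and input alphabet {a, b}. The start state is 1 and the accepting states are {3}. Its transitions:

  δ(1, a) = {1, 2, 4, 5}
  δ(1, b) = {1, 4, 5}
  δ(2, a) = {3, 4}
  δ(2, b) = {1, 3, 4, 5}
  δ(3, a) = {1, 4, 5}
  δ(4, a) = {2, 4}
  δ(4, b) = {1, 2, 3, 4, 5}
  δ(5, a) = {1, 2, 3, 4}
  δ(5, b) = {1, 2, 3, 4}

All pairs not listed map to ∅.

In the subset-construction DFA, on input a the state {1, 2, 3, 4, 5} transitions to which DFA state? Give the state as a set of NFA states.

δ(1,a) = {1, 2, 4, 5}; δ(2,a) = {3, 4}; δ(3,a) = {1, 4, 5}; δ(4,a) = {2, 4}; δ(5,a) = {1, 2, 3, 4}.
Union: {1, 2, 3, 4, 5}.

{1, 2, 3, 4, 5}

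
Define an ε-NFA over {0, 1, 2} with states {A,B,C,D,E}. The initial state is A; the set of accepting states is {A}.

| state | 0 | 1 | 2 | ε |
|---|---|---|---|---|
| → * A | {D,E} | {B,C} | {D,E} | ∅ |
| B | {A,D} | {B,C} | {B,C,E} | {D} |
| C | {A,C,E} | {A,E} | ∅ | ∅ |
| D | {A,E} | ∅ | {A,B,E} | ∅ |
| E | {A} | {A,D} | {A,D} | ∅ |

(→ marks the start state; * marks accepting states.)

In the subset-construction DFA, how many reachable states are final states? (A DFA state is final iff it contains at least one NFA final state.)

Start state of the DFA: {A} (ε-closure of the NFA start).
{A} --0--> {D,E}  [new]
{A} --1--> {B,C,D}  [new]
{A} --2--> {D,E}  [seen]
{D,E} --0--> {A,E}  [new]
{D,E} --1--> {A,D}  [new]
{D,E} --2--> {A,B,D,E}  [new]
{B,C,D} --0--> {A,C,D,E}  [new]
{B,C,D} --1--> {A,B,C,D,E}  [new]
{B,C,D} --2--> {A,B,C,D,E}  [seen]
{A,E} --0--> {A,D,E}  [new]
{A,E} --1--> {A,B,C,D}  [new]
{A,E} --2--> {A,D,E}  [seen]
{A,D} --0--> {A,D,E}  [seen]
{A,D} --1--> {B,C,D}  [seen]
{A,D} --2--> {A,B,D,E}  [seen]
{A,B,D,E} --0--> {A,D,E}  [seen]
{A,B,D,E} --1--> {A,B,C,D}  [seen]
{A,B,D,E} --2--> {A,B,C,D,E}  [seen]
{A,C,D,E} --0--> {A,C,D,E}  [seen]
{A,C,D,E} --1--> {A,B,C,D,E}  [seen]
{A,C,D,E} --2--> {A,B,D,E}  [seen]
{A,B,C,D,E} --0--> {A,C,D,E}  [seen]
{A,B,C,D,E} --1--> {A,B,C,D,E}  [seen]
{A,B,C,D,E} --2--> {A,B,C,D,E}  [seen]
{A,D,E} --0--> {A,D,E}  [seen]
{A,D,E} --1--> {A,B,C,D}  [seen]
{A,D,E} --2--> {A,B,D,E}  [seen]
{A,B,C,D} --0--> {A,C,D,E}  [seen]
{A,B,C,D} --1--> {A,B,C,D,E}  [seen]
{A,B,C,D} --2--> {A,B,C,D,E}  [seen]
Reachable DFA states: {A}, {D,E}, {B,C,D}, {A,E}, {A,D}, {A,B,D,E}, {A,C,D,E}, {A,B,C,D,E}, {A,D,E}, {A,B,C,D}.
Accepting DFA states (contain an NFA accepting state): {A}, {A,E}, {A,D}, {A,B,D,E}, {A,C,D,E}, {A,B,C,D,E}, {A,D,E}, {A,B,C,D}.

8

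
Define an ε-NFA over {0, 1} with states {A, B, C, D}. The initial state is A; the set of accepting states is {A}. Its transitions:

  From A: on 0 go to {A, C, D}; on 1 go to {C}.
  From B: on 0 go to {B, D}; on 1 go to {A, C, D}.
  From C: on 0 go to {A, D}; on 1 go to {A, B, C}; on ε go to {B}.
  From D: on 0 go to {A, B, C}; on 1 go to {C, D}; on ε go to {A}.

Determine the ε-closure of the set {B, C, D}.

Begin with {B, C, D}.
D →ε {A}; add A.
ε-closure = {A, B, C, D}.

{A, B, C, D}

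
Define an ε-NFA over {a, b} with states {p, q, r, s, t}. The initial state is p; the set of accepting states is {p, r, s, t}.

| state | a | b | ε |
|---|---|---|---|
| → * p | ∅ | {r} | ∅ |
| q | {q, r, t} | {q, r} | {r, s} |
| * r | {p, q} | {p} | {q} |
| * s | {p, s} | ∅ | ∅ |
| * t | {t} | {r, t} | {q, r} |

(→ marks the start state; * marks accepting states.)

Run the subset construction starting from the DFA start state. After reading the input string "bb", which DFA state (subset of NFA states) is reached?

{p, q, r, s}

Start: {p}.
δ(p,b) = {r}.
Union: {r}.
ε-closure gives {q, r, s}.
After b: {q, r, s}.
δ(q,b) = {q, r}; δ(r,b) = {p}; δ(s,b) = ∅.
Union: {p, q, r}.
ε-closure gives {p, q, r, s}.
After b: {p, q, r, s}.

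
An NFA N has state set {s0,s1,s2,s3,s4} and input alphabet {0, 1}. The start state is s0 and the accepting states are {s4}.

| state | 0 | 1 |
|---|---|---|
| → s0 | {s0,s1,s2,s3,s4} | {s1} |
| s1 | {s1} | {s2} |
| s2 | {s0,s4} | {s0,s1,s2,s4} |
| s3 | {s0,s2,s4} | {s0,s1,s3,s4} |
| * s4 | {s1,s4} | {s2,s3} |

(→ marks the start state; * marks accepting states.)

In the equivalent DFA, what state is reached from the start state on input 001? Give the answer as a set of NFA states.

Start: {s0}.
δ(s0,0) = {s0,s1,s2,s3,s4}.
Union: {s0,s1,s2,s3,s4}.
After 0: {s0,s1,s2,s3,s4}.
δ(s0,0) = {s0,s1,s2,s3,s4}; δ(s1,0) = {s1}; δ(s2,0) = {s0,s4}; δ(s3,0) = {s0,s2,s4}; δ(s4,0) = {s1,s4}.
Union: {s0,s1,s2,s3,s4}.
After 0: {s0,s1,s2,s3,s4}.
δ(s0,1) = {s1}; δ(s1,1) = {s2}; δ(s2,1) = {s0,s1,s2,s4}; δ(s3,1) = {s0,s1,s3,s4}; δ(s4,1) = {s2,s3}.
Union: {s0,s1,s2,s3,s4}.
After 1: {s0,s1,s2,s3,s4}.

{s0,s1,s2,s3,s4}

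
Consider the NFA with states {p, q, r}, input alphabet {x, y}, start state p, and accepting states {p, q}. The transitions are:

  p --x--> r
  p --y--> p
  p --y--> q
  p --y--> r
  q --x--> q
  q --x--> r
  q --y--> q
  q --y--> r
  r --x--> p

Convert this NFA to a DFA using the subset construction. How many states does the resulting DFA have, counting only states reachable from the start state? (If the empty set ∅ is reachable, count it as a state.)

Start state of the DFA: {p}.
{p} --x--> {r}  [new]
{p} --y--> {p, q, r}  [new]
{r} --x--> {p}  [seen]
{r} --y--> ∅  [new]
{p, q, r} --x--> {p, q, r}  [seen]
{p, q, r} --y--> {p, q, r}  [seen]
∅ --x--> ∅  [seen]
∅ --y--> ∅  [seen]
Reachable DFA states: {p}, {r}, {p, q, r}, ∅.

4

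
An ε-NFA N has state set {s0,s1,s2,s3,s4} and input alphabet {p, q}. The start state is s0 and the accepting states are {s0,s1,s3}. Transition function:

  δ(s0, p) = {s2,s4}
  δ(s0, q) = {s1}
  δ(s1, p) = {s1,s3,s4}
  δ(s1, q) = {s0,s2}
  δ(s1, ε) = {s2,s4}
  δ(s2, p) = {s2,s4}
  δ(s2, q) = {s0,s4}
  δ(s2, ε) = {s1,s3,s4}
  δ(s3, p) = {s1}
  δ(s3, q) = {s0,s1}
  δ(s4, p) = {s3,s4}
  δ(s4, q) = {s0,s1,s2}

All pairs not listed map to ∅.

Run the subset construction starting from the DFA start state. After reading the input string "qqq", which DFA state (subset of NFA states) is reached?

{s0,s1,s2,s3,s4}

Start: {s0}.
δ(s0,q) = {s1}.
Union: {s1}.
ε-closure gives {s1,s2,s3,s4}.
After q: {s1,s2,s3,s4}.
δ(s1,q) = {s0,s2}; δ(s2,q) = {s0,s4}; δ(s3,q) = {s0,s1}; δ(s4,q) = {s0,s1,s2}.
Union: {s0,s1,s2,s4}.
ε-closure gives {s0,s1,s2,s3,s4}.
After q: {s0,s1,s2,s3,s4}.
δ(s0,q) = {s1}; δ(s1,q) = {s0,s2}; δ(s2,q) = {s0,s4}; δ(s3,q) = {s0,s1}; δ(s4,q) = {s0,s1,s2}.
Union: {s0,s1,s2,s4}.
ε-closure gives {s0,s1,s2,s3,s4}.
After q: {s0,s1,s2,s3,s4}.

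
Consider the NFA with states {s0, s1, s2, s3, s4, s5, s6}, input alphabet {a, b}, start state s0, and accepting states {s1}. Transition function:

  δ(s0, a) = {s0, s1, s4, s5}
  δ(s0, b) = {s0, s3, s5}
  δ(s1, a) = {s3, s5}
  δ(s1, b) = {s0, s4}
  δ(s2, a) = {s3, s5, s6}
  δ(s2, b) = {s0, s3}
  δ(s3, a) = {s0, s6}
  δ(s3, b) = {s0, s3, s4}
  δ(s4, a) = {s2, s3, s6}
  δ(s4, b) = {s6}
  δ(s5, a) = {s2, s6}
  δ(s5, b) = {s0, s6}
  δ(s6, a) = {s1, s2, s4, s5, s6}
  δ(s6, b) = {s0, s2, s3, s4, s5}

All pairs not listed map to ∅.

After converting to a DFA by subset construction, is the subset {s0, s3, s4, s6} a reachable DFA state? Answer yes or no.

Start state of the DFA: {s0}.
{s0} --a--> {s0, s1, s4, s5}  [new]
{s0} --b--> {s0, s3, s5}  [new]
{s0, s1, s4, s5} --a--> {s0, s1, s2, s3, s4, s5, s6}  [new]
{s0, s1, s4, s5} --b--> {s0, s3, s4, s5, s6}  [new]
{s0, s3, s5} --a--> {s0, s1, s2, s4, s5, s6}  [new]
{s0, s3, s5} --b--> {s0, s3, s4, s5, s6}  [seen]
{s0, s1, s2, s3, s4, s5, s6} --a--> {s0, s1, s2, s3, s4, s5, s6}  [seen]
{s0, s1, s2, s3, s4, s5, s6} --b--> {s0, s2, s3, s4, s5, s6}  [new]
{s0, s3, s4, s5, s6} --a--> {s0, s1, s2, s3, s4, s5, s6}  [seen]
{s0, s3, s4, s5, s6} --b--> {s0, s2, s3, s4, s5, s6}  [seen]
{s0, s1, s2, s4, s5, s6} --a--> {s0, s1, s2, s3, s4, s5, s6}  [seen]
{s0, s1, s2, s4, s5, s6} --b--> {s0, s2, s3, s4, s5, s6}  [seen]
{s0, s2, s3, s4, s5, s6} --a--> {s0, s1, s2, s3, s4, s5, s6}  [seen]
{s0, s2, s3, s4, s5, s6} --b--> {s0, s2, s3, s4, s5, s6}  [seen]
Reachable DFA states: {s0}, {s0, s1, s4, s5}, {s0, s3, s5}, {s0, s1, s2, s3, s4, s5, s6}, {s0, s3, s4, s5, s6}, {s0, s1, s2, s4, s5, s6}, {s0, s2, s3, s4, s5, s6}.
{s0, s3, s4, s6} is not among them.

no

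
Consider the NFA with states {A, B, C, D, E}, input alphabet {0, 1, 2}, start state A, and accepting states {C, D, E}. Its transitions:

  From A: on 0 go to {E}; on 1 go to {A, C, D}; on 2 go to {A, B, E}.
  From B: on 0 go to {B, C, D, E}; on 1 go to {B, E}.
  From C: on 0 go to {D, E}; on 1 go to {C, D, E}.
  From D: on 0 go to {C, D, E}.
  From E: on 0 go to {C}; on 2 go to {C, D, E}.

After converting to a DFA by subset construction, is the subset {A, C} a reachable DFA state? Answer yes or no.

no

Start state of the DFA: {A}.
{A} --0--> {E}  [new]
{A} --1--> {A, C, D}  [new]
{A} --2--> {A, B, E}  [new]
{E} --0--> {C}  [new]
{E} --1--> ∅  [new]
{E} --2--> {C, D, E}  [new]
{A, C, D} --0--> {C, D, E}  [seen]
{A, C, D} --1--> {A, C, D, E}  [new]
{A, C, D} --2--> {A, B, E}  [seen]
{A, B, E} --0--> {B, C, D, E}  [new]
{A, B, E} --1--> {A, B, C, D, E}  [new]
{A, B, E} --2--> {A, B, C, D, E}  [seen]
{C} --0--> {D, E}  [new]
{C} --1--> {C, D, E}  [seen]
{C} --2--> ∅  [seen]
∅ --0--> ∅  [seen]
∅ --1--> ∅  [seen]
∅ --2--> ∅  [seen]
{C, D, E} --0--> {C, D, E}  [seen]
{C, D, E} --1--> {C, D, E}  [seen]
{C, D, E} --2--> {C, D, E}  [seen]
{A, C, D, E} --0--> {C, D, E}  [seen]
{A, C, D, E} --1--> {A, C, D, E}  [seen]
{A, C, D, E} --2--> {A, B, C, D, E}  [seen]
{B, C, D, E} --0--> {B, C, D, E}  [seen]
{B, C, D, E} --1--> {B, C, D, E}  [seen]
{B, C, D, E} --2--> {C, D, E}  [seen]
{A, B, C, D, E} --0--> {B, C, D, E}  [seen]
{A, B, C, D, E} --1--> {A, B, C, D, E}  [seen]
{A, B, C, D, E} --2--> {A, B, C, D, E}  [seen]
{D, E} --0--> {C, D, E}  [seen]
{D, E} --1--> ∅  [seen]
{D, E} --2--> {C, D, E}  [seen]
Reachable DFA states: {A}, {E}, {A, C, D}, {A, B, E}, {C}, ∅, {C, D, E}, {A, C, D, E}, {B, C, D, E}, {A, B, C, D, E}, {D, E}.
{A, C} is not among them.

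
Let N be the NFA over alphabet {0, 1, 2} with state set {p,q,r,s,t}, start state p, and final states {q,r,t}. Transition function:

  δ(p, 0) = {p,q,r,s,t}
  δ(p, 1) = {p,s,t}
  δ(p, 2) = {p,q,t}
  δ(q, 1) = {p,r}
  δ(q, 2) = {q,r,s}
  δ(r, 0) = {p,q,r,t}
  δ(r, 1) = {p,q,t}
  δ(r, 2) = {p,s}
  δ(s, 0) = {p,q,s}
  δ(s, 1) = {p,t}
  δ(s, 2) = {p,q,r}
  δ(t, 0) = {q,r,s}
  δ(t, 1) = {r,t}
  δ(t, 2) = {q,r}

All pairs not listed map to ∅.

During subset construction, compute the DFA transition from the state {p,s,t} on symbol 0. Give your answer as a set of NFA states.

{p,q,r,s,t}

δ(p,0) = {p,q,r,s,t}; δ(s,0) = {p,q,s}; δ(t,0) = {q,r,s}.
Union: {p,q,r,s,t}.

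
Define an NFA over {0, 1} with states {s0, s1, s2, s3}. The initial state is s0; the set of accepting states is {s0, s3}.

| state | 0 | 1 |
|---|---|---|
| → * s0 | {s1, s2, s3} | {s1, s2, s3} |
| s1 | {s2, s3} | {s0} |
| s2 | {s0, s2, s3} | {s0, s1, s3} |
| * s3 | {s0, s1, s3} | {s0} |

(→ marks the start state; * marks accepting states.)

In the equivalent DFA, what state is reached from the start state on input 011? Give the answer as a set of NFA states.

Start: {s0}.
δ(s0,0) = {s1, s2, s3}.
Union: {s1, s2, s3}.
After 0: {s1, s2, s3}.
δ(s1,1) = {s0}; δ(s2,1) = {s0, s1, s3}; δ(s3,1) = {s0}.
Union: {s0, s1, s3}.
After 1: {s0, s1, s3}.
δ(s0,1) = {s1, s2, s3}; δ(s1,1) = {s0}; δ(s3,1) = {s0}.
Union: {s0, s1, s2, s3}.
After 1: {s0, s1, s2, s3}.

{s0, s1, s2, s3}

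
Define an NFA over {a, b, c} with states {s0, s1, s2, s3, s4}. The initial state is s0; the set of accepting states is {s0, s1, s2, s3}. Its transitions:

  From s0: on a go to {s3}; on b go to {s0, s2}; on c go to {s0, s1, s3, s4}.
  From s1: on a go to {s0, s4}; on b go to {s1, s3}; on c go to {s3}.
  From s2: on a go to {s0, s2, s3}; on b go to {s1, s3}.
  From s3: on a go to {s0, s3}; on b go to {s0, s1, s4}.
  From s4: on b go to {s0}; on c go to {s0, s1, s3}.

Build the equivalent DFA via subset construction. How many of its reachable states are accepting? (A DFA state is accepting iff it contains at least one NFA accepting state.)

12

Start state of the DFA: {s0}.
{s0} --a--> {s3}  [new]
{s0} --b--> {s0, s2}  [new]
{s0} --c--> {s0, s1, s3, s4}  [new]
{s3} --a--> {s0, s3}  [new]
{s3} --b--> {s0, s1, s4}  [new]
{s3} --c--> ∅  [new]
{s0, s2} --a--> {s0, s2, s3}  [new]
{s0, s2} --b--> {s0, s1, s2, s3}  [new]
{s0, s2} --c--> {s0, s1, s3, s4}  [seen]
{s0, s1, s3, s4} --a--> {s0, s3, s4}  [new]
{s0, s1, s3, s4} --b--> {s0, s1, s2, s3, s4}  [new]
{s0, s1, s3, s4} --c--> {s0, s1, s3, s4}  [seen]
{s0, s3} --a--> {s0, s3}  [seen]
{s0, s3} --b--> {s0, s1, s2, s4}  [new]
{s0, s3} --c--> {s0, s1, s3, s4}  [seen]
{s0, s1, s4} --a--> {s0, s3, s4}  [seen]
{s0, s1, s4} --b--> {s0, s1, s2, s3}  [seen]
{s0, s1, s4} --c--> {s0, s1, s3, s4}  [seen]
∅ --a--> ∅  [seen]
∅ --b--> ∅  [seen]
∅ --c--> ∅  [seen]
{s0, s2, s3} --a--> {s0, s2, s3}  [seen]
{s0, s2, s3} --b--> {s0, s1, s2, s3, s4}  [seen]
{s0, s2, s3} --c--> {s0, s1, s3, s4}  [seen]
{s0, s1, s2, s3} --a--> {s0, s2, s3, s4}  [new]
{s0, s1, s2, s3} --b--> {s0, s1, s2, s3, s4}  [seen]
{s0, s1, s2, s3} --c--> {s0, s1, s3, s4}  [seen]
{s0, s3, s4} --a--> {s0, s3}  [seen]
{s0, s3, s4} --b--> {s0, s1, s2, s4}  [seen]
{s0, s3, s4} --c--> {s0, s1, s3, s4}  [seen]
{s0, s1, s2, s3, s4} --a--> {s0, s2, s3, s4}  [seen]
{s0, s1, s2, s3, s4} --b--> {s0, s1, s2, s3, s4}  [seen]
{s0, s1, s2, s3, s4} --c--> {s0, s1, s3, s4}  [seen]
{s0, s1, s2, s4} --a--> {s0, s2, s3, s4}  [seen]
{s0, s1, s2, s4} --b--> {s0, s1, s2, s3}  [seen]
{s0, s1, s2, s4} --c--> {s0, s1, s3, s4}  [seen]
{s0, s2, s3, s4} --a--> {s0, s2, s3}  [seen]
{s0, s2, s3, s4} --b--> {s0, s1, s2, s3, s4}  [seen]
{s0, s2, s3, s4} --c--> {s0, s1, s3, s4}  [seen]
Reachable DFA states: {s0}, {s3}, {s0, s2}, {s0, s1, s3, s4}, {s0, s3}, {s0, s1, s4}, ∅, {s0, s2, s3}, {s0, s1, s2, s3}, {s0, s3, s4}, {s0, s1, s2, s3, s4}, {s0, s1, s2, s4}, {s0, s2, s3, s4}.
Accepting DFA states (contain an NFA accepting state): {s0}, {s3}, {s0, s2}, {s0, s1, s3, s4}, {s0, s3}, {s0, s1, s4}, {s0, s2, s3}, {s0, s1, s2, s3}, {s0, s3, s4}, {s0, s1, s2, s3, s4}, {s0, s1, s2, s4}, {s0, s2, s3, s4}.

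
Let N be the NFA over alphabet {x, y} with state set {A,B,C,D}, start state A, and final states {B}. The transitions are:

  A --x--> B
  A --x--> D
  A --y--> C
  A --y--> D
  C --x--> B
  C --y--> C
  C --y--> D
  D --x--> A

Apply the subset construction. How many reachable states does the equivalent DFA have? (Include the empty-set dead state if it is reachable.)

Start state of the DFA: {A}.
{A} --x--> {B,D}  [new]
{A} --y--> {C,D}  [new]
{B,D} --x--> {A}  [seen]
{B,D} --y--> ∅  [new]
{C,D} --x--> {A,B}  [new]
{C,D} --y--> {C,D}  [seen]
∅ --x--> ∅  [seen]
∅ --y--> ∅  [seen]
{A,B} --x--> {B,D}  [seen]
{A,B} --y--> {C,D}  [seen]
Reachable DFA states: {A}, {B,D}, {C,D}, ∅, {A,B}.

5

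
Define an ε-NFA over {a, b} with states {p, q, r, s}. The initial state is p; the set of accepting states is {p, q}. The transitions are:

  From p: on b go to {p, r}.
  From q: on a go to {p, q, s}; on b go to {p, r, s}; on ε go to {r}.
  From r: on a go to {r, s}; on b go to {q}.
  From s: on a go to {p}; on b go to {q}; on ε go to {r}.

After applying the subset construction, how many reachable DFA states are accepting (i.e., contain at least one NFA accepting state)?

Start state of the DFA: {p} (ε-closure of the NFA start).
{p} --a--> ∅  [new]
{p} --b--> {p, r}  [new]
∅ --a--> ∅  [seen]
∅ --b--> ∅  [seen]
{p, r} --a--> {r, s}  [new]
{p, r} --b--> {p, q, r}  [new]
{r, s} --a--> {p, r, s}  [new]
{r, s} --b--> {q, r}  [new]
{p, q, r} --a--> {p, q, r, s}  [new]
{p, q, r} --b--> {p, q, r, s}  [seen]
{p, r, s} --a--> {p, r, s}  [seen]
{p, r, s} --b--> {p, q, r}  [seen]
{q, r} --a--> {p, q, r, s}  [seen]
{q, r} --b--> {p, q, r, s}  [seen]
{p, q, r, s} --a--> {p, q, r, s}  [seen]
{p, q, r, s} --b--> {p, q, r, s}  [seen]
Reachable DFA states: {p}, ∅, {p, r}, {r, s}, {p, q, r}, {p, r, s}, {q, r}, {p, q, r, s}.
Accepting DFA states (contain an NFA accepting state): {p}, {p, r}, {p, q, r}, {p, r, s}, {q, r}, {p, q, r, s}.

6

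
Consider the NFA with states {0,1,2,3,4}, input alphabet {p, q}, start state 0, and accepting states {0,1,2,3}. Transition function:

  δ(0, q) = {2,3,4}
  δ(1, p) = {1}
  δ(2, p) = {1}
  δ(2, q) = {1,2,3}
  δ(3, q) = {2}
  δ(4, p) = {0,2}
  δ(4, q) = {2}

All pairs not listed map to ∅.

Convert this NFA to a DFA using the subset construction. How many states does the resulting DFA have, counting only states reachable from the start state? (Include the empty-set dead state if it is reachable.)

Start state of the DFA: {0}.
{0} --p--> ∅  [new]
{0} --q--> {2,3,4}  [new]
∅ --p--> ∅  [seen]
∅ --q--> ∅  [seen]
{2,3,4} --p--> {0,1,2}  [new]
{2,3,4} --q--> {1,2,3}  [new]
{0,1,2} --p--> {1}  [new]
{0,1,2} --q--> {1,2,3,4}  [new]
{1,2,3} --p--> {1}  [seen]
{1,2,3} --q--> {1,2,3}  [seen]
{1} --p--> {1}  [seen]
{1} --q--> ∅  [seen]
{1,2,3,4} --p--> {0,1,2}  [seen]
{1,2,3,4} --q--> {1,2,3}  [seen]
Reachable DFA states: {0}, ∅, {2,3,4}, {0,1,2}, {1,2,3}, {1}, {1,2,3,4}.

7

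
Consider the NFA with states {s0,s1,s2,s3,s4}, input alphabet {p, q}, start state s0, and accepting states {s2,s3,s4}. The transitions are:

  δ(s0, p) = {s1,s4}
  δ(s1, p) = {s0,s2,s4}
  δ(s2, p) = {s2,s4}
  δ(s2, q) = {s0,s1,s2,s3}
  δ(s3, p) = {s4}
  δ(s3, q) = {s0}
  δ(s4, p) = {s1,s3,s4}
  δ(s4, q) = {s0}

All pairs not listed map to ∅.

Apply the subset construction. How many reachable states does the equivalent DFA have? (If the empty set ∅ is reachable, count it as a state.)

6

Start state of the DFA: {s0}.
{s0} --p--> {s1,s4}  [new]
{s0} --q--> ∅  [new]
{s1,s4} --p--> {s0,s1,s2,s3,s4}  [new]
{s1,s4} --q--> {s0}  [seen]
∅ --p--> ∅  [seen]
∅ --q--> ∅  [seen]
{s0,s1,s2,s3,s4} --p--> {s0,s1,s2,s3,s4}  [seen]
{s0,s1,s2,s3,s4} --q--> {s0,s1,s2,s3}  [new]
{s0,s1,s2,s3} --p--> {s0,s1,s2,s4}  [new]
{s0,s1,s2,s3} --q--> {s0,s1,s2,s3}  [seen]
{s0,s1,s2,s4} --p--> {s0,s1,s2,s3,s4}  [seen]
{s0,s1,s2,s4} --q--> {s0,s1,s2,s3}  [seen]
Reachable DFA states: {s0}, {s1,s4}, ∅, {s0,s1,s2,s3,s4}, {s0,s1,s2,s3}, {s0,s1,s2,s4}.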